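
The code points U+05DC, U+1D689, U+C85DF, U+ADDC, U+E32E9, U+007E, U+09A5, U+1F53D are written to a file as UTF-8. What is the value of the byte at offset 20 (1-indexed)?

0xA6

1-indexed offset 20 is 0-indexed offset 19.
U+05DC → 2-byte form D7 9C at offsets 0–1.
U+1D689 → 4-byte form F0 9D 9A 89 at offsets 2–5.
U+C85DF → 4-byte form F3 88 97 9F at offsets 6–9.
U+ADDC → 3-byte form EA B7 9C at offsets 10–12.
U+E32E9 → 4-byte form F3 A3 8B A9 at offsets 13–16.
U+007E → 1-byte form 7E at offsets 17–17.
U+09A5 → 3-byte form E0 A6 A5 at offsets 18–20.
Offset 19 falls in char 7's range; it's byte 2 of E0 A6 A5 = 0xA6.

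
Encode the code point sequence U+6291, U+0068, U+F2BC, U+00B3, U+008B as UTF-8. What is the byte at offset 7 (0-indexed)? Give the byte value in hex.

0xC2

U+6291 → 3-byte form E6 8A 91 at offsets 0–2.
U+0068 → 1-byte form 68 at offsets 3–3.
U+F2BC → 3-byte form EF 8A BC at offsets 4–6.
U+00B3 → 2-byte form C2 B3 at offsets 7–8.
Offset 7 falls in char 4's range; it's byte 1 of C2 B3 = 0xC2.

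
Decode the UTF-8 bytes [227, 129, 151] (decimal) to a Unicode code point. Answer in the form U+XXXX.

Leading byte 0xE3 = 11100011 matches 1110xxxx → 3-byte sequence.
Byte 1: 0xE3 = 11100011, payload 0011 (4 bits).
Byte 2: 0x81 = 10000001 (10xxxxxx ✓), payload 000001.
Byte 3: 0x97 = 10010111 (10xxxxxx ✓), payload 010111.
Concatenate: 0011000001010111 = 0x3057 (16 bits → U+3057).

U+3057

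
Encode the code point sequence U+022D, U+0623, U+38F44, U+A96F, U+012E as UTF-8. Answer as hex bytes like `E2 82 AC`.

C8 AD D8 A3 F0 B8 BD 84 EA A5 AF C4 AE

U+022D: 2-byte form → C8 AD.
U+0623: 2-byte form → D8 A3.
U+38F44: 4-byte form → F0 B8 BD 84.
U+A96F: 3-byte form → EA A5 AF.
U+012E: 2-byte form → C4 AE.
Concatenated (13 bytes): C8 AD D8 A3 F0 B8 BD 84 EA A5 AF C4 AE.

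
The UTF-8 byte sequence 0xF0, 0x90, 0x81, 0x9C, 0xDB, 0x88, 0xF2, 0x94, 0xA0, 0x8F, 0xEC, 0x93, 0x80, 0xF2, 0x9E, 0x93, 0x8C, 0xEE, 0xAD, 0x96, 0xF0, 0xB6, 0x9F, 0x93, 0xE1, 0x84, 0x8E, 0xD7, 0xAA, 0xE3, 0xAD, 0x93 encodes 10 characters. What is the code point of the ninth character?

U+05EA

Offset 0: leading byte 0xF0 = 11110000 → 4-byte char #1 = F0 90 81 9C.
Offset 4: leading byte 0xDB = 11011011 → 2-byte char #2 = DB 88.
Offset 6: leading byte 0xF2 = 11110010 → 4-byte char #3 = F2 94 A0 8F.
Offset 10: leading byte 0xEC = 11101100 → 3-byte char #4 = EC 93 80.
Offset 13: leading byte 0xF2 = 11110010 → 4-byte char #5 = F2 9E 93 8C.
Offset 17: leading byte 0xEE = 11101110 → 3-byte char #6 = EE AD 96.
Offset 20: leading byte 0xF0 = 11110000 → 4-byte char #7 = F0 B6 9F 93.
Offset 24: leading byte 0xE1 = 11100001 → 3-byte char #8 = E1 84 8E.
Offset 27: leading byte 0xD7 = 11010111 → 2-byte char #9 = D7 AA.
Leading byte 0xD7 = 11010111 matches 110xxxxx → 2-byte sequence.
Byte 1: 0xD7 = 11010111, payload 10111 (5 bits).
Byte 2: 0xAA = 10101010 (10xxxxxx ✓), payload 101010.
Concatenate: 10111101010 = 0x5EA (11 bits → U+05EA).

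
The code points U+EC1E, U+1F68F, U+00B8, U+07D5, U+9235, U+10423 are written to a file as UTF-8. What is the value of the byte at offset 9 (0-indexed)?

U+EC1E → 3-byte form EE B0 9E at offsets 0–2.
U+1F68F → 4-byte form F0 9F 9A 8F at offsets 3–6.
U+00B8 → 2-byte form C2 B8 at offsets 7–8.
U+07D5 → 2-byte form DF 95 at offsets 9–10.
Offset 9 falls in char 4's range; it's byte 1 of DF 95 = 0xDF.

0xDF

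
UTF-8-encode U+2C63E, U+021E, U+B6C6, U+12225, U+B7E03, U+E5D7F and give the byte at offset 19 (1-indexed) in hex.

1-indexed offset 19 is 0-indexed offset 18.
U+2C63E → 4-byte form F0 AC 98 BE at offsets 0–3.
U+021E → 2-byte form C8 9E at offsets 4–5.
U+B6C6 → 3-byte form EB 9B 86 at offsets 6–8.
U+12225 → 4-byte form F0 92 88 A5 at offsets 9–12.
U+B7E03 → 4-byte form F2 B7 B8 83 at offsets 13–16.
U+E5D7F → 4-byte form F3 A5 B5 BF at offsets 17–20.
Offset 18 falls in char 6's range; it's byte 2 of F3 A5 B5 BF = 0xA5.

0xA5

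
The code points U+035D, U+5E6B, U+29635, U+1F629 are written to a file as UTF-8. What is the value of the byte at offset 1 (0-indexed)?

0x9D

U+035D → 2-byte form CD 9D at offsets 0–1.
Offset 1 falls in char 1's range; it's byte 2 of CD 9D = 0x9D.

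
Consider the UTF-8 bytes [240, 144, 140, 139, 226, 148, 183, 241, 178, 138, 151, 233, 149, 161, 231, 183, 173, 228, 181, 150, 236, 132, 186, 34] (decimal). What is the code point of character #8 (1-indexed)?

U+0022

Offset 0: leading byte 0xF0 = 11110000 → 4-byte char #1 = F0 90 8C 8B.
Offset 4: leading byte 0xE2 = 11100010 → 3-byte char #2 = E2 94 B7.
Offset 7: leading byte 0xF1 = 11110001 → 4-byte char #3 = F1 B2 8A 97.
Offset 11: leading byte 0xE9 = 11101001 → 3-byte char #4 = E9 95 A1.
Offset 14: leading byte 0xE7 = 11100111 → 3-byte char #5 = E7 B7 AD.
Offset 17: leading byte 0xE4 = 11100100 → 3-byte char #6 = E4 B5 96.
Offset 20: leading byte 0xEC = 11101100 → 3-byte char #7 = EC 84 BA.
Offset 23: leading byte 0x22 = 00100010 → 1-byte char #8 = 22.
Leading byte 0x22 = 00100010 matches 0xxxxxxx → 1-byte sequence.
Byte 1: 0x22 = 00100010, payload 0100010 (7 bits).
Concatenate: 0100010 = 0x22 (7 bits → U+0022).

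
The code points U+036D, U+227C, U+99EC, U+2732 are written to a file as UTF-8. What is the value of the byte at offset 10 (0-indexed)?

U+036D → 2-byte form CD AD at offsets 0–1.
U+227C → 3-byte form E2 89 BC at offsets 2–4.
U+99EC → 3-byte form E9 A7 AC at offsets 5–7.
U+2732 → 3-byte form E2 9C B2 at offsets 8–10.
Offset 10 falls in char 4's range; it's byte 3 of E2 9C B2 = 0xB2.

0xB2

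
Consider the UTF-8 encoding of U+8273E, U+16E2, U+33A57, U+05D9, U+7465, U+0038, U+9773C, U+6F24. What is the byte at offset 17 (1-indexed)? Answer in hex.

1-indexed offset 17 is 0-indexed offset 16.
U+8273E → 4-byte form F2 82 9C BE at offsets 0–3.
U+16E2 → 3-byte form E1 9B A2 at offsets 4–6.
U+33A57 → 4-byte form F0 B3 A9 97 at offsets 7–10.
U+05D9 → 2-byte form D7 99 at offsets 11–12.
U+7465 → 3-byte form E7 91 A5 at offsets 13–15.
U+0038 → 1-byte form 38 at offsets 16–16.
Offset 16 falls in char 6's range; it's byte 1 of 38 = 0x38.

0x38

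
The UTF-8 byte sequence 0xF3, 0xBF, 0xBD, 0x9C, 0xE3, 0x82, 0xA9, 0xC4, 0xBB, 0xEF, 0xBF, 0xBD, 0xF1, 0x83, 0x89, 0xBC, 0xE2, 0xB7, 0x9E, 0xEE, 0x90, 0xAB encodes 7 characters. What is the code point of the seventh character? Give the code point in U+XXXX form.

U+E42B

Offset 0: leading byte 0xF3 = 11110011 → 4-byte char #1 = F3 BF BD 9C.
Offset 4: leading byte 0xE3 = 11100011 → 3-byte char #2 = E3 82 A9.
Offset 7: leading byte 0xC4 = 11000100 → 2-byte char #3 = C4 BB.
Offset 9: leading byte 0xEF = 11101111 → 3-byte char #4 = EF BF BD.
Offset 12: leading byte 0xF1 = 11110001 → 4-byte char #5 = F1 83 89 BC.
Offset 16: leading byte 0xE2 = 11100010 → 3-byte char #6 = E2 B7 9E.
Offset 19: leading byte 0xEE = 11101110 → 3-byte char #7 = EE 90 AB.
Leading byte 0xEE = 11101110 matches 1110xxxx → 3-byte sequence.
Byte 1: 0xEE = 11101110, payload 1110 (4 bits).
Byte 2: 0x90 = 10010000 (10xxxxxx ✓), payload 010000.
Byte 3: 0xAB = 10101011 (10xxxxxx ✓), payload 101011.
Concatenate: 1110010000101011 = 0xE42B (16 bits → U+E42B).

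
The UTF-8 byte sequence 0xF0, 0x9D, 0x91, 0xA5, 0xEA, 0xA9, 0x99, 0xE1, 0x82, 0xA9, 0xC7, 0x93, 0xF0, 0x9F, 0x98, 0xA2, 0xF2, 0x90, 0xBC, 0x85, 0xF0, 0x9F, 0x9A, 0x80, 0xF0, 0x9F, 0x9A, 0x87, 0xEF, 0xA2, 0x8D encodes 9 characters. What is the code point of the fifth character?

Offset 0: leading byte 0xF0 = 11110000 → 4-byte char #1 = F0 9D 91 A5.
Offset 4: leading byte 0xEA = 11101010 → 3-byte char #2 = EA A9 99.
Offset 7: leading byte 0xE1 = 11100001 → 3-byte char #3 = E1 82 A9.
Offset 10: leading byte 0xC7 = 11000111 → 2-byte char #4 = C7 93.
Offset 12: leading byte 0xF0 = 11110000 → 4-byte char #5 = F0 9F 98 A2.
Leading byte 0xF0 = 11110000 matches 11110xxx → 4-byte sequence.
Byte 1: 0xF0 = 11110000, payload 000 (3 bits).
Byte 2: 0x9F = 10011111 (10xxxxxx ✓), payload 011111.
Byte 3: 0x98 = 10011000 (10xxxxxx ✓), payload 011000.
Byte 4: 0xA2 = 10100010 (10xxxxxx ✓), payload 100010.
Concatenate: 000011111011000100010 = 0x1F622 (21 bits → U+1F622).

U+1F622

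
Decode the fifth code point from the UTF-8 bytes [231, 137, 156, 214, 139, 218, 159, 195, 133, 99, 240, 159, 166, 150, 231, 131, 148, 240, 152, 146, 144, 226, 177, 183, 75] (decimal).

U+0063

Offset 0: leading byte 0xE7 = 11100111 → 3-byte char #1 = E7 89 9C.
Offset 3: leading byte 0xD6 = 11010110 → 2-byte char #2 = D6 8B.
Offset 5: leading byte 0xDA = 11011010 → 2-byte char #3 = DA 9F.
Offset 7: leading byte 0xC3 = 11000011 → 2-byte char #4 = C3 85.
Offset 9: leading byte 0x63 = 01100011 → 1-byte char #5 = 63.
Leading byte 0x63 = 01100011 matches 0xxxxxxx → 1-byte sequence.
Byte 1: 0x63 = 01100011, payload 1100011 (7 bits).
Concatenate: 1100011 = 0x63 (7 bits → U+0063).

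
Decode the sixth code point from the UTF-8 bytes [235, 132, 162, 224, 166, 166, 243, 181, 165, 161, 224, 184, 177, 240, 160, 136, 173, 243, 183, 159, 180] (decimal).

U+F77F4

Offset 0: leading byte 0xEB = 11101011 → 3-byte char #1 = EB 84 A2.
Offset 3: leading byte 0xE0 = 11100000 → 3-byte char #2 = E0 A6 A6.
Offset 6: leading byte 0xF3 = 11110011 → 4-byte char #3 = F3 B5 A5 A1.
Offset 10: leading byte 0xE0 = 11100000 → 3-byte char #4 = E0 B8 B1.
Offset 13: leading byte 0xF0 = 11110000 → 4-byte char #5 = F0 A0 88 AD.
Offset 17: leading byte 0xF3 = 11110011 → 4-byte char #6 = F3 B7 9F B4.
Leading byte 0xF3 = 11110011 matches 11110xxx → 4-byte sequence.
Byte 1: 0xF3 = 11110011, payload 011 (3 bits).
Byte 2: 0xB7 = 10110111 (10xxxxxx ✓), payload 110111.
Byte 3: 0x9F = 10011111 (10xxxxxx ✓), payload 011111.
Byte 4: 0xB4 = 10110100 (10xxxxxx ✓), payload 110100.
Concatenate: 011110111011111110100 = 0xF77F4 (21 bits → U+F77F4).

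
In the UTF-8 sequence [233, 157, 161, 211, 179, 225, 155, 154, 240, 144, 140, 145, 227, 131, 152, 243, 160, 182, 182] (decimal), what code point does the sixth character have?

Offset 0: leading byte 0xE9 = 11101001 → 3-byte char #1 = E9 9D A1.
Offset 3: leading byte 0xD3 = 11010011 → 2-byte char #2 = D3 B3.
Offset 5: leading byte 0xE1 = 11100001 → 3-byte char #3 = E1 9B 9A.
Offset 8: leading byte 0xF0 = 11110000 → 4-byte char #4 = F0 90 8C 91.
Offset 12: leading byte 0xE3 = 11100011 → 3-byte char #5 = E3 83 98.
Offset 15: leading byte 0xF3 = 11110011 → 4-byte char #6 = F3 A0 B6 B6.
Leading byte 0xF3 = 11110011 matches 11110xxx → 4-byte sequence.
Byte 1: 0xF3 = 11110011, payload 011 (3 bits).
Byte 2: 0xA0 = 10100000 (10xxxxxx ✓), payload 100000.
Byte 3: 0xB6 = 10110110 (10xxxxxx ✓), payload 110110.
Byte 4: 0xB6 = 10110110 (10xxxxxx ✓), payload 110110.
Concatenate: 011100000110110110110 = 0xE0DB6 (21 bits → U+E0DB6).

U+E0DB6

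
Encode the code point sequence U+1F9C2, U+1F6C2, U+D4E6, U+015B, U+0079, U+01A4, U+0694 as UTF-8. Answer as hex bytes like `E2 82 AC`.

F0 9F A7 82 F0 9F 9B 82 ED 93 A6 C5 9B 79 C6 A4 DA 94

U+1F9C2: 4-byte form → F0 9F A7 82.
U+1F6C2: 4-byte form → F0 9F 9B 82.
U+D4E6: 3-byte form → ED 93 A6.
U+015B: 2-byte form → C5 9B.
U+0079: 1-byte form → 79.
U+01A4: 2-byte form → C6 A4.
U+0694: 2-byte form → DA 94.
Concatenated (18 bytes): F0 9F A7 82 F0 9F 9B 82 ED 93 A6 C5 9B 79 C6 A4 DA 94.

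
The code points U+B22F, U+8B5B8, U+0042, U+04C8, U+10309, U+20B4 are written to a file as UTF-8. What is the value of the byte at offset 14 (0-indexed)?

U+B22F → 3-byte form EB 88 AF at offsets 0–2.
U+8B5B8 → 4-byte form F2 8B 96 B8 at offsets 3–6.
U+0042 → 1-byte form 42 at offsets 7–7.
U+04C8 → 2-byte form D3 88 at offsets 8–9.
U+10309 → 4-byte form F0 90 8C 89 at offsets 10–13.
U+20B4 → 3-byte form E2 82 B4 at offsets 14–16.
Offset 14 falls in char 6's range; it's byte 1 of E2 82 B4 = 0xE2.

0xE2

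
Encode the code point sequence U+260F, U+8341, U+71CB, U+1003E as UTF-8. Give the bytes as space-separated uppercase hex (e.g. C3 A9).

U+260F: 3-byte form → E2 98 8F.
U+8341: 3-byte form → E8 8D 81.
U+71CB: 3-byte form → E7 87 8B.
U+1003E: 4-byte form → F0 90 80 BE.
Concatenated (13 bytes): E2 98 8F E8 8D 81 E7 87 8B F0 90 80 BE.

E2 98 8F E8 8D 81 E7 87 8B F0 90 80 BE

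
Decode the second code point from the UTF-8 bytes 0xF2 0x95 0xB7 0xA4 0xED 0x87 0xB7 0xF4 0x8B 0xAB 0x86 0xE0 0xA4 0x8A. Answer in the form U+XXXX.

Offset 0: leading byte 0xF2 = 11110010 → 4-byte char #1 = F2 95 B7 A4.
Offset 4: leading byte 0xED = 11101101 → 3-byte char #2 = ED 87 B7.
Leading byte 0xED = 11101101 matches 1110xxxx → 3-byte sequence.
Byte 1: 0xED = 11101101, payload 1101 (4 bits).
Byte 2: 0x87 = 10000111 (10xxxxxx ✓), payload 000111.
Byte 3: 0xB7 = 10110111 (10xxxxxx ✓), payload 110111.
Concatenate: 1101000111110111 = 0xD1F7 (16 bits → U+D1F7).

U+D1F7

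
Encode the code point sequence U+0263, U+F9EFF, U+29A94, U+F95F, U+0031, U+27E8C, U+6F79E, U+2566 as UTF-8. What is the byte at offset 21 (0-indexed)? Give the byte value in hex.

0x9E

U+0263 → 2-byte form C9 A3 at offsets 0–1.
U+F9EFF → 4-byte form F3 B9 BB BF at offsets 2–5.
U+29A94 → 4-byte form F0 A9 AA 94 at offsets 6–9.
U+F95F → 3-byte form EF A5 9F at offsets 10–12.
U+0031 → 1-byte form 31 at offsets 13–13.
U+27E8C → 4-byte form F0 A7 BA 8C at offsets 14–17.
U+6F79E → 4-byte form F1 AF 9E 9E at offsets 18–21.
Offset 21 falls in char 7's range; it's byte 4 of F1 AF 9E 9E = 0x9E.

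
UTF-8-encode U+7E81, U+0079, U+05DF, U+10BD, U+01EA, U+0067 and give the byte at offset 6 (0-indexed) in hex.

U+7E81 → 3-byte form E7 BA 81 at offsets 0–2.
U+0079 → 1-byte form 79 at offsets 3–3.
U+05DF → 2-byte form D7 9F at offsets 4–5.
U+10BD → 3-byte form E1 82 BD at offsets 6–8.
Offset 6 falls in char 4's range; it's byte 1 of E1 82 BD = 0xE1.

0xE1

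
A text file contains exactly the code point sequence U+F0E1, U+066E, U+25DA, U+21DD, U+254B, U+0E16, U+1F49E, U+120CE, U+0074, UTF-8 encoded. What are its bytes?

EF 83 A1 D9 AE E2 97 9A E2 87 9D E2 95 8B E0 B8 96 F0 9F 92 9E F0 92 83 8E 74

U+F0E1: 3-byte form → EF 83 A1.
U+066E: 2-byte form → D9 AE.
U+25DA: 3-byte form → E2 97 9A.
U+21DD: 3-byte form → E2 87 9D.
U+254B: 3-byte form → E2 95 8B.
U+0E16: 3-byte form → E0 B8 96.
U+1F49E: 4-byte form → F0 9F 92 9E.
U+120CE: 4-byte form → F0 92 83 8E.
U+0074: 1-byte form → 74.
Concatenated (26 bytes): EF 83 A1 D9 AE E2 97 9A E2 87 9D E2 95 8B E0 B8 96 F0 9F 92 9E F0 92 83 8E 74.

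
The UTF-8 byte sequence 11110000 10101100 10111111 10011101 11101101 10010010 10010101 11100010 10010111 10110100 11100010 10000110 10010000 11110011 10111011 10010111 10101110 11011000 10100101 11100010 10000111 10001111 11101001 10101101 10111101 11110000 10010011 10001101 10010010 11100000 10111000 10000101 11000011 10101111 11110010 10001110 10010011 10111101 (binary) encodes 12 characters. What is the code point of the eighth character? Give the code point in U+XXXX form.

U+9B7D

Offset 0: leading byte 0xF0 = 11110000 → 4-byte char #1 = F0 AC BF 9D.
Offset 4: leading byte 0xED = 11101101 → 3-byte char #2 = ED 92 95.
Offset 7: leading byte 0xE2 = 11100010 → 3-byte char #3 = E2 97 B4.
Offset 10: leading byte 0xE2 = 11100010 → 3-byte char #4 = E2 86 90.
Offset 13: leading byte 0xF3 = 11110011 → 4-byte char #5 = F3 BB 97 AE.
Offset 17: leading byte 0xD8 = 11011000 → 2-byte char #6 = D8 A5.
Offset 19: leading byte 0xE2 = 11100010 → 3-byte char #7 = E2 87 8F.
Offset 22: leading byte 0xE9 = 11101001 → 3-byte char #8 = E9 AD BD.
Leading byte 0xE9 = 11101001 matches 1110xxxx → 3-byte sequence.
Byte 1: 0xE9 = 11101001, payload 1001 (4 bits).
Byte 2: 0xAD = 10101101 (10xxxxxx ✓), payload 101101.
Byte 3: 0xBD = 10111101 (10xxxxxx ✓), payload 111101.
Concatenate: 1001101101111101 = 0x9B7D (16 bits → U+9B7D).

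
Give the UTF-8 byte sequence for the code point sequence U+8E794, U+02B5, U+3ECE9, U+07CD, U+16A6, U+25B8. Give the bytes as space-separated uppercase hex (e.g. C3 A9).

U+8E794: 4-byte form → F2 8E 9E 94.
U+02B5: 2-byte form → CA B5.
U+3ECE9: 4-byte form → F0 BE B3 A9.
U+07CD: 2-byte form → DF 8D.
U+16A6: 3-byte form → E1 9A A6.
U+25B8: 3-byte form → E2 96 B8.
Concatenated (18 bytes): F2 8E 9E 94 CA B5 F0 BE B3 A9 DF 8D E1 9A A6 E2 96 B8.

F2 8E 9E 94 CA B5 F0 BE B3 A9 DF 8D E1 9A A6 E2 96 B8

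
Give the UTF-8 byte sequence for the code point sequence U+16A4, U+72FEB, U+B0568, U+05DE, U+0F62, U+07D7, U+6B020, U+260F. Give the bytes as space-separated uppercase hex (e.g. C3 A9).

E1 9A A4 F1 B2 BF AB F2 B0 95 A8 D7 9E E0 BD A2 DF 97 F1 AB 80 A0 E2 98 8F

U+16A4: 3-byte form → E1 9A A4.
U+72FEB: 4-byte form → F1 B2 BF AB.
U+B0568: 4-byte form → F2 B0 95 A8.
U+05DE: 2-byte form → D7 9E.
U+0F62: 3-byte form → E0 BD A2.
U+07D7: 2-byte form → DF 97.
U+6B020: 4-byte form → F1 AB 80 A0.
U+260F: 3-byte form → E2 98 8F.
Concatenated (25 bytes): E1 9A A4 F1 B2 BF AB F2 B0 95 A8 D7 9E E0 BD A2 DF 97 F1 AB 80 A0 E2 98 8F.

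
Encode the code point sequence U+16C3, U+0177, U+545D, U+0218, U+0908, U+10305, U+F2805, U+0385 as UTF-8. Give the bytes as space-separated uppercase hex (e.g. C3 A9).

U+16C3: 3-byte form → E1 9B 83.
U+0177: 2-byte form → C5 B7.
U+545D: 3-byte form → E5 91 9D.
U+0218: 2-byte form → C8 98.
U+0908: 3-byte form → E0 A4 88.
U+10305: 4-byte form → F0 90 8C 85.
U+F2805: 4-byte form → F3 B2 A0 85.
U+0385: 2-byte form → CE 85.
Concatenated (23 bytes): E1 9B 83 C5 B7 E5 91 9D C8 98 E0 A4 88 F0 90 8C 85 F3 B2 A0 85 CE 85.

E1 9B 83 C5 B7 E5 91 9D C8 98 E0 A4 88 F0 90 8C 85 F3 B2 A0 85 CE 85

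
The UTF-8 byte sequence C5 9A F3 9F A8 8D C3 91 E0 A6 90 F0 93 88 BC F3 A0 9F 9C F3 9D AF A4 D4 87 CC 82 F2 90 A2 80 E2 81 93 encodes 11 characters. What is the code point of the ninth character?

Offset 0: leading byte 0xC5 = 11000101 → 2-byte char #1 = C5 9A.
Offset 2: leading byte 0xF3 = 11110011 → 4-byte char #2 = F3 9F A8 8D.
Offset 6: leading byte 0xC3 = 11000011 → 2-byte char #3 = C3 91.
Offset 8: leading byte 0xE0 = 11100000 → 3-byte char #4 = E0 A6 90.
Offset 11: leading byte 0xF0 = 11110000 → 4-byte char #5 = F0 93 88 BC.
Offset 15: leading byte 0xF3 = 11110011 → 4-byte char #6 = F3 A0 9F 9C.
Offset 19: leading byte 0xF3 = 11110011 → 4-byte char #7 = F3 9D AF A4.
Offset 23: leading byte 0xD4 = 11010100 → 2-byte char #8 = D4 87.
Offset 25: leading byte 0xCC = 11001100 → 2-byte char #9 = CC 82.
Leading byte 0xCC = 11001100 matches 110xxxxx → 2-byte sequence.
Byte 1: 0xCC = 11001100, payload 01100 (5 bits).
Byte 2: 0x82 = 10000010 (10xxxxxx ✓), payload 000010.
Concatenate: 01100000010 = 0x302 (11 bits → U+0302).

U+0302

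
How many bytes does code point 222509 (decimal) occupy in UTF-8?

U+3652D = 0x3652D. UTF-8 uses 1 byte below 0x80, 2 below 0x800, 3 below 0x10000, 4 up to 0x10FFFF. 0x3652D is in U+10000–U+10FFFF → 4 bytes.

4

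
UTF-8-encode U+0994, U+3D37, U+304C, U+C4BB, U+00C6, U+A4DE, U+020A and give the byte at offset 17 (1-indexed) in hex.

1-indexed offset 17 is 0-indexed offset 16.
U+0994 → 3-byte form E0 A6 94 at offsets 0–2.
U+3D37 → 3-byte form E3 B4 B7 at offsets 3–5.
U+304C → 3-byte form E3 81 8C at offsets 6–8.
U+C4BB → 3-byte form EC 92 BB at offsets 9–11.
U+00C6 → 2-byte form C3 86 at offsets 12–13.
U+A4DE → 3-byte form EA 93 9E at offsets 14–16.
Offset 16 falls in char 6's range; it's byte 3 of EA 93 9E = 0x9E.

0x9E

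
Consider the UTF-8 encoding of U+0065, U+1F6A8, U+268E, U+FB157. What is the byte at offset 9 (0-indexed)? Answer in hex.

0xBB

U+0065 → 1-byte form 65 at offsets 0–0.
U+1F6A8 → 4-byte form F0 9F 9A A8 at offsets 1–4.
U+268E → 3-byte form E2 9A 8E at offsets 5–7.
U+FB157 → 4-byte form F3 BB 85 97 at offsets 8–11.
Offset 9 falls in char 4's range; it's byte 2 of F3 BB 85 97 = 0xBB.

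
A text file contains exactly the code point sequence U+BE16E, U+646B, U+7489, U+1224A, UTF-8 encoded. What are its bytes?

F2 BE 85 AE E6 91 AB E7 92 89 F0 92 89 8A

U+BE16E: 4-byte form → F2 BE 85 AE.
U+646B: 3-byte form → E6 91 AB.
U+7489: 3-byte form → E7 92 89.
U+1224A: 4-byte form → F0 92 89 8A.
Concatenated (14 bytes): F2 BE 85 AE E6 91 AB E7 92 89 F0 92 89 8A.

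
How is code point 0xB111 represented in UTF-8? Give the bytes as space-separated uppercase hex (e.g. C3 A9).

EB 84 91

U+B111 = 0xB111 = 45329 decimal. In range U+0800–U+FFFF → 3-byte form: 1110xxxx 10xxxxxx 10xxxxxx.
Binary (16 bits): 1011000100010001.
Split 4+6+6: 1011 | 000100 | 010001.
Byte 1: 11101011 = 0xEB.
Byte 2: 10000100 = 0x84.
Byte 3: 10010001 = 0x91.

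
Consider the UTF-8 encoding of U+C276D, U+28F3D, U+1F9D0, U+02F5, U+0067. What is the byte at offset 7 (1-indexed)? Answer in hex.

1-indexed offset 7 is 0-indexed offset 6.
U+C276D → 4-byte form F3 82 9D AD at offsets 0–3.
U+28F3D → 4-byte form F0 A8 BC BD at offsets 4–7.
Offset 6 falls in char 2's range; it's byte 3 of F0 A8 BC BD = 0xBC.

0xBC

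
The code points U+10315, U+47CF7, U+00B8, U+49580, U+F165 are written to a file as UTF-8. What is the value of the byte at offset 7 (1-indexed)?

1-indexed offset 7 is 0-indexed offset 6.
U+10315 → 4-byte form F0 90 8C 95 at offsets 0–3.
U+47CF7 → 4-byte form F1 87 B3 B7 at offsets 4–7.
Offset 6 falls in char 2's range; it's byte 3 of F1 87 B3 B7 = 0xB3.

0xB3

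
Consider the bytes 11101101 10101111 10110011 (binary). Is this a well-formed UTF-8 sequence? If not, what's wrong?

Structurally a 3-byte sequence; payload = 0xDBF3.
But 0xDBF3 is in U+D800–U+DFFF, the surrogate range. Surrogates are not Unicode scalar values and are forbidden in UTF-8.

invalid (encodes a surrogate (U+D800–U+DFFF))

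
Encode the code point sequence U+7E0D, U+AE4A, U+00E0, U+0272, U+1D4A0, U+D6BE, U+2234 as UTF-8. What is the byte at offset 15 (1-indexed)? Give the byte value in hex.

1-indexed offset 15 is 0-indexed offset 14.
U+7E0D → 3-byte form E7 B8 8D at offsets 0–2.
U+AE4A → 3-byte form EA B9 8A at offsets 3–5.
U+00E0 → 2-byte form C3 A0 at offsets 6–7.
U+0272 → 2-byte form C9 B2 at offsets 8–9.
U+1D4A0 → 4-byte form F0 9D 92 A0 at offsets 10–13.
U+D6BE → 3-byte form ED 9A BE at offsets 14–16.
Offset 14 falls in char 6's range; it's byte 1 of ED 9A BE = 0xED.

0xED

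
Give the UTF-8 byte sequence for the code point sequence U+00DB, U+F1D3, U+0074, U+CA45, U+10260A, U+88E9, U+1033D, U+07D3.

U+00DB: 2-byte form → C3 9B.
U+F1D3: 3-byte form → EF 87 93.
U+0074: 1-byte form → 74.
U+CA45: 3-byte form → EC A9 85.
U+10260A: 4-byte form → F4 82 98 8A.
U+88E9: 3-byte form → E8 A3 A9.
U+1033D: 4-byte form → F0 90 8C BD.
U+07D3: 2-byte form → DF 93.
Concatenated (22 bytes): C3 9B EF 87 93 74 EC A9 85 F4 82 98 8A E8 A3 A9 F0 90 8C BD DF 93.

C3 9B EF 87 93 74 EC A9 85 F4 82 98 8A E8 A3 A9 F0 90 8C BD DF 93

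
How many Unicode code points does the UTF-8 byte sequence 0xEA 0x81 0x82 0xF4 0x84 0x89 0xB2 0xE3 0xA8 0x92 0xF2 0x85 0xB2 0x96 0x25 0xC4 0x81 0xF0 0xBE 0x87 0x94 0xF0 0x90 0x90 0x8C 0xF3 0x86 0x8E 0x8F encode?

9

Byte at offset 0: 0xEA = 11101010 → 3-byte char (#1). Advance 3.
Byte at offset 3: 0xF4 = 11110100 → 4-byte char (#2). Advance 4.
Byte at offset 7: 0xE3 = 11100011 → 3-byte char (#3). Advance 3.
Byte at offset 10: 0xF2 = 11110010 → 4-byte char (#4). Advance 4.
Byte at offset 14: 0x25 = 00100101 → 1-byte char (#5). Advance 1.
Byte at offset 15: 0xC4 = 11000100 → 2-byte char (#6). Advance 2.
Byte at offset 17: 0xF0 = 11110000 → 4-byte char (#7). Advance 4.
Byte at offset 21: 0xF0 = 11110000 → 4-byte char (#8). Advance 4.
Byte at offset 25: 0xF3 = 11110011 → 4-byte char (#9). Advance 4.
Reached end at offset 29 after 9 code points.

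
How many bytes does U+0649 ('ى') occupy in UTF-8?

U+0649 = 0x649. UTF-8 uses 1 byte below 0x80, 2 below 0x800, 3 below 0x10000, 4 up to 0x10FFFF. 0x649 is in U+0080–U+07FF → 2 bytes.

2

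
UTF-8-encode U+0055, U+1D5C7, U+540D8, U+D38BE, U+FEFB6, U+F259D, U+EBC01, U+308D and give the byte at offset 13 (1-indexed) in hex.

0xBE

1-indexed offset 13 is 0-indexed offset 12.
U+0055 → 1-byte form 55 at offsets 0–0.
U+1D5C7 → 4-byte form F0 9D 97 87 at offsets 1–4.
U+540D8 → 4-byte form F1 94 83 98 at offsets 5–8.
U+D38BE → 4-byte form F3 93 A2 BE at offsets 9–12.
Offset 12 falls in char 4's range; it's byte 4 of F3 93 A2 BE = 0xBE.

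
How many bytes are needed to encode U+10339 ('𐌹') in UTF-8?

U+10339 = 0x10339. UTF-8 uses 1 byte below 0x80, 2 below 0x800, 3 below 0x10000, 4 up to 0x10FFFF. 0x10339 is in U+10000–U+10FFFF → 4 bytes.

4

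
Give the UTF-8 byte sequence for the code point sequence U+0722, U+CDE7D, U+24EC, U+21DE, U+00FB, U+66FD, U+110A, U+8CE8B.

U+0722: 2-byte form → DC A2.
U+CDE7D: 4-byte form → F3 8D B9 BD.
U+24EC: 3-byte form → E2 93 AC.
U+21DE: 3-byte form → E2 87 9E.
U+00FB: 2-byte form → C3 BB.
U+66FD: 3-byte form → E6 9B BD.
U+110A: 3-byte form → E1 84 8A.
U+8CE8B: 4-byte form → F2 8C BA 8B.
Concatenated (24 bytes): DC A2 F3 8D B9 BD E2 93 AC E2 87 9E C3 BB E6 9B BD E1 84 8A F2 8C BA 8B.

DC A2 F3 8D B9 BD E2 93 AC E2 87 9E C3 BB E6 9B BD E1 84 8A F2 8C BA 8B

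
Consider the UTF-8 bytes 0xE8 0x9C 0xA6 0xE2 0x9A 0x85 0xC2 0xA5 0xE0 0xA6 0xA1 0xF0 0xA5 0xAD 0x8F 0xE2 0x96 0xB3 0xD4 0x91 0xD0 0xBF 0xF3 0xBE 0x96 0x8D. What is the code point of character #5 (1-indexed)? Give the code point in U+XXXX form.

Offset 0: leading byte 0xE8 = 11101000 → 3-byte char #1 = E8 9C A6.
Offset 3: leading byte 0xE2 = 11100010 → 3-byte char #2 = E2 9A 85.
Offset 6: leading byte 0xC2 = 11000010 → 2-byte char #3 = C2 A5.
Offset 8: leading byte 0xE0 = 11100000 → 3-byte char #4 = E0 A6 A1.
Offset 11: leading byte 0xF0 = 11110000 → 4-byte char #5 = F0 A5 AD 8F.
Leading byte 0xF0 = 11110000 matches 11110xxx → 4-byte sequence.
Byte 1: 0xF0 = 11110000, payload 000 (3 bits).
Byte 2: 0xA5 = 10100101 (10xxxxxx ✓), payload 100101.
Byte 3: 0xAD = 10101101 (10xxxxxx ✓), payload 101101.
Byte 4: 0x8F = 10001111 (10xxxxxx ✓), payload 001111.
Concatenate: 000100101101101001111 = 0x25B4F (21 bits → U+25B4F).

U+25B4F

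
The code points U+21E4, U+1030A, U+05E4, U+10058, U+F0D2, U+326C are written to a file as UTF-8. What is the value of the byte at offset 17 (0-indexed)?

U+21E4 → 3-byte form E2 87 A4 at offsets 0–2.
U+1030A → 4-byte form F0 90 8C 8A at offsets 3–6.
U+05E4 → 2-byte form D7 A4 at offsets 7–8.
U+10058 → 4-byte form F0 90 81 98 at offsets 9–12.
U+F0D2 → 3-byte form EF 83 92 at offsets 13–15.
U+326C → 3-byte form E3 89 AC at offsets 16–18.
Offset 17 falls in char 6's range; it's byte 2 of E3 89 AC = 0x89.

0x89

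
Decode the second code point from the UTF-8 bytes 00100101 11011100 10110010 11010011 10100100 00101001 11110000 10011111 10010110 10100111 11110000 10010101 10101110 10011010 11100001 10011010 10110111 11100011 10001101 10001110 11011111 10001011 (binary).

Offset 0: leading byte 0x25 = 00100101 → 1-byte char #1 = 25.
Offset 1: leading byte 0xDC = 11011100 → 2-byte char #2 = DC B2.
Leading byte 0xDC = 11011100 matches 110xxxxx → 2-byte sequence.
Byte 1: 0xDC = 11011100, payload 11100 (5 bits).
Byte 2: 0xB2 = 10110010 (10xxxxxx ✓), payload 110010.
Concatenate: 11100110010 = 0x732 (11 bits → U+0732).

U+0732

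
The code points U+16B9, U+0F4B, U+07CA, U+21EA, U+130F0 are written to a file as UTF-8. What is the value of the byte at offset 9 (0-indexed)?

U+16B9 → 3-byte form E1 9A B9 at offsets 0–2.
U+0F4B → 3-byte form E0 BD 8B at offsets 3–5.
U+07CA → 2-byte form DF 8A at offsets 6–7.
U+21EA → 3-byte form E2 87 AA at offsets 8–10.
Offset 9 falls in char 4's range; it's byte 2 of E2 87 AA = 0x87.

0x87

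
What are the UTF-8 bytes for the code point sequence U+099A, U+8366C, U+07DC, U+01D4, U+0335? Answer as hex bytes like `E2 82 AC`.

U+099A: 3-byte form → E0 A6 9A.
U+8366C: 4-byte form → F2 83 99 AC.
U+07DC: 2-byte form → DF 9C.
U+01D4: 2-byte form → C7 94.
U+0335: 2-byte form → CC B5.
Concatenated (13 bytes): E0 A6 9A F2 83 99 AC DF 9C C7 94 CC B5.

E0 A6 9A F2 83 99 AC DF 9C C7 94 CC B5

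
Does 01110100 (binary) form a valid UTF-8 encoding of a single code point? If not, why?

Leading byte 0x74 = 01110100 → 1-byte form.

valid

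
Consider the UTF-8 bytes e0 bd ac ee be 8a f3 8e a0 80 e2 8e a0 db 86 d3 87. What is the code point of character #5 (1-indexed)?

U+06C6

Offset 0: leading byte 0xE0 = 11100000 → 3-byte char #1 = E0 BD AC.
Offset 3: leading byte 0xEE = 11101110 → 3-byte char #2 = EE BE 8A.
Offset 6: leading byte 0xF3 = 11110011 → 4-byte char #3 = F3 8E A0 80.
Offset 10: leading byte 0xE2 = 11100010 → 3-byte char #4 = E2 8E A0.
Offset 13: leading byte 0xDB = 11011011 → 2-byte char #5 = DB 86.
Leading byte 0xDB = 11011011 matches 110xxxxx → 2-byte sequence.
Byte 1: 0xDB = 11011011, payload 11011 (5 bits).
Byte 2: 0x86 = 10000110 (10xxxxxx ✓), payload 000110.
Concatenate: 11011000110 = 0x6C6 (11 bits → U+06C6).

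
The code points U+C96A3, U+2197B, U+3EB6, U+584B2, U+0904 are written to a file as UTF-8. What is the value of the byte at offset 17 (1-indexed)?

1-indexed offset 17 is 0-indexed offset 16.
U+C96A3 → 4-byte form F3 89 9A A3 at offsets 0–3.
U+2197B → 4-byte form F0 A1 A5 BB at offsets 4–7.
U+3EB6 → 3-byte form E3 BA B6 at offsets 8–10.
U+584B2 → 4-byte form F1 98 92 B2 at offsets 11–14.
U+0904 → 3-byte form E0 A4 84 at offsets 15–17.
Offset 16 falls in char 5's range; it's byte 2 of E0 A4 84 = 0xA4.

0xA4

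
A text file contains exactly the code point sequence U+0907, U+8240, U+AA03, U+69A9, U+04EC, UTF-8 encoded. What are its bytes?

E0 A4 87 E8 89 80 EA A8 83 E6 A6 A9 D3 AC

U+0907: 3-byte form → E0 A4 87.
U+8240: 3-byte form → E8 89 80.
U+AA03: 3-byte form → EA A8 83.
U+69A9: 3-byte form → E6 A6 A9.
U+04EC: 2-byte form → D3 AC.
Concatenated (14 bytes): E0 A4 87 E8 89 80 EA A8 83 E6 A6 A9 D3 AC.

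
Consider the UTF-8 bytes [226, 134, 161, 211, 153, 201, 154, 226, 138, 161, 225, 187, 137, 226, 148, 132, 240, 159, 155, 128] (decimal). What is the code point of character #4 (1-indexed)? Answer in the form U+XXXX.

Offset 0: leading byte 0xE2 = 11100010 → 3-byte char #1 = E2 86 A1.
Offset 3: leading byte 0xD3 = 11010011 → 2-byte char #2 = D3 99.
Offset 5: leading byte 0xC9 = 11001001 → 2-byte char #3 = C9 9A.
Offset 7: leading byte 0xE2 = 11100010 → 3-byte char #4 = E2 8A A1.
Leading byte 0xE2 = 11100010 matches 1110xxxx → 3-byte sequence.
Byte 1: 0xE2 = 11100010, payload 0010 (4 bits).
Byte 2: 0x8A = 10001010 (10xxxxxx ✓), payload 001010.
Byte 3: 0xA1 = 10100001 (10xxxxxx ✓), payload 100001.
Concatenate: 0010001010100001 = 0x22A1 (16 bits → U+22A1).

U+22A1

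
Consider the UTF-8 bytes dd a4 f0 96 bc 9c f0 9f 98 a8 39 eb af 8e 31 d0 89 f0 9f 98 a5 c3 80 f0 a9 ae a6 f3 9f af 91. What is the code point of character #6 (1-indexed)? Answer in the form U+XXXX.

U+0031

Offset 0: leading byte 0xDD = 11011101 → 2-byte char #1 = DD A4.
Offset 2: leading byte 0xF0 = 11110000 → 4-byte char #2 = F0 96 BC 9C.
Offset 6: leading byte 0xF0 = 11110000 → 4-byte char #3 = F0 9F 98 A8.
Offset 10: leading byte 0x39 = 00111001 → 1-byte char #4 = 39.
Offset 11: leading byte 0xEB = 11101011 → 3-byte char #5 = EB AF 8E.
Offset 14: leading byte 0x31 = 00110001 → 1-byte char #6 = 31.
Leading byte 0x31 = 00110001 matches 0xxxxxxx → 1-byte sequence.
Byte 1: 0x31 = 00110001, payload 0110001 (7 bits).
Concatenate: 0110001 = 0x31 (7 bits → U+0031).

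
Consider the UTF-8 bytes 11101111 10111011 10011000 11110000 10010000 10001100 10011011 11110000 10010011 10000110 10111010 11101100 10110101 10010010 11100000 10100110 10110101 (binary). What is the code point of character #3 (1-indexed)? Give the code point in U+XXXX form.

U+131BA

Offset 0: leading byte 0xEF = 11101111 → 3-byte char #1 = EF BB 98.
Offset 3: leading byte 0xF0 = 11110000 → 4-byte char #2 = F0 90 8C 9B.
Offset 7: leading byte 0xF0 = 11110000 → 4-byte char #3 = F0 93 86 BA.
Leading byte 0xF0 = 11110000 matches 11110xxx → 4-byte sequence.
Byte 1: 0xF0 = 11110000, payload 000 (3 bits).
Byte 2: 0x93 = 10010011 (10xxxxxx ✓), payload 010011.
Byte 3: 0x86 = 10000110 (10xxxxxx ✓), payload 000110.
Byte 4: 0xBA = 10111010 (10xxxxxx ✓), payload 111010.
Concatenate: 000010011000110111010 = 0x131BA (21 bits → U+131BA).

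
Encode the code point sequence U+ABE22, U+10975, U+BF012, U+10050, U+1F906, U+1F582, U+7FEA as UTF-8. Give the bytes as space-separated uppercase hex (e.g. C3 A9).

U+ABE22: 4-byte form → F2 AB B8 A2.
U+10975: 4-byte form → F0 90 A5 B5.
U+BF012: 4-byte form → F2 BF 80 92.
U+10050: 4-byte form → F0 90 81 90.
U+1F906: 4-byte form → F0 9F A4 86.
U+1F582: 4-byte form → F0 9F 96 82.
U+7FEA: 3-byte form → E7 BF AA.
Concatenated (27 bytes): F2 AB B8 A2 F0 90 A5 B5 F2 BF 80 92 F0 90 81 90 F0 9F A4 86 F0 9F 96 82 E7 BF AA.

F2 AB B8 A2 F0 90 A5 B5 F2 BF 80 92 F0 90 81 90 F0 9F A4 86 F0 9F 96 82 E7 BF AA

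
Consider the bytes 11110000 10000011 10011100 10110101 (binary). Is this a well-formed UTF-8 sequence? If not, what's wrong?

invalid (overlong encoding)

Leading byte 0xF0 = 11110000 → 4-byte form.
Continuation bytes all match 10xxxxxx. Payload decodes to 0x3735.
But 0x3735 < 0x10000, the minimum for a 4-byte sequence — this is an overlong encoding.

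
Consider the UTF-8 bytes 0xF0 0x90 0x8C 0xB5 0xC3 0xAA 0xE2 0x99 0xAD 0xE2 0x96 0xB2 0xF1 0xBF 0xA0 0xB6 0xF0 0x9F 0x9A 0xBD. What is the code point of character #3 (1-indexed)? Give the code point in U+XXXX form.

Offset 0: leading byte 0xF0 = 11110000 → 4-byte char #1 = F0 90 8C B5.
Offset 4: leading byte 0xC3 = 11000011 → 2-byte char #2 = C3 AA.
Offset 6: leading byte 0xE2 = 11100010 → 3-byte char #3 = E2 99 AD.
Leading byte 0xE2 = 11100010 matches 1110xxxx → 3-byte sequence.
Byte 1: 0xE2 = 11100010, payload 0010 (4 bits).
Byte 2: 0x99 = 10011001 (10xxxxxx ✓), payload 011001.
Byte 3: 0xAD = 10101101 (10xxxxxx ✓), payload 101101.
Concatenate: 0010011001101101 = 0x266D (16 bits → U+266D).

U+266D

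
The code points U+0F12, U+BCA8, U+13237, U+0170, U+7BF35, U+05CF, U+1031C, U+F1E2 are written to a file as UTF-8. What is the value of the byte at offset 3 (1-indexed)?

0x92

1-indexed offset 3 is 0-indexed offset 2.
U+0F12 → 3-byte form E0 BC 92 at offsets 0–2.
Offset 2 falls in char 1's range; it's byte 3 of E0 BC 92 = 0x92.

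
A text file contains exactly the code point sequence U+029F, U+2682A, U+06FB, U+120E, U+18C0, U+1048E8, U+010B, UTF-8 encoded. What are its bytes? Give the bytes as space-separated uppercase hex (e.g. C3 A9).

CA 9F F0 A6 A0 AA DB BB E1 88 8E E1 A3 80 F4 84 A3 A8 C4 8B

U+029F: 2-byte form → CA 9F.
U+2682A: 4-byte form → F0 A6 A0 AA.
U+06FB: 2-byte form → DB BB.
U+120E: 3-byte form → E1 88 8E.
U+18C0: 3-byte form → E1 A3 80.
U+1048E8: 4-byte form → F4 84 A3 A8.
U+010B: 2-byte form → C4 8B.
Concatenated (20 bytes): CA 9F F0 A6 A0 AA DB BB E1 88 8E E1 A3 80 F4 84 A3 A8 C4 8B.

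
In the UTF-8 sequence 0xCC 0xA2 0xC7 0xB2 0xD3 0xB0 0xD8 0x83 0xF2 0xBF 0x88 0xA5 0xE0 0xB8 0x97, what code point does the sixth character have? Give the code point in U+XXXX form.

Offset 0: leading byte 0xCC = 11001100 → 2-byte char #1 = CC A2.
Offset 2: leading byte 0xC7 = 11000111 → 2-byte char #2 = C7 B2.
Offset 4: leading byte 0xD3 = 11010011 → 2-byte char #3 = D3 B0.
Offset 6: leading byte 0xD8 = 11011000 → 2-byte char #4 = D8 83.
Offset 8: leading byte 0xF2 = 11110010 → 4-byte char #5 = F2 BF 88 A5.
Offset 12: leading byte 0xE0 = 11100000 → 3-byte char #6 = E0 B8 97.
Leading byte 0xE0 = 11100000 matches 1110xxxx → 3-byte sequence.
Byte 1: 0xE0 = 11100000, payload 0000 (4 bits).
Byte 2: 0xB8 = 10111000 (10xxxxxx ✓), payload 111000.
Byte 3: 0x97 = 10010111 (10xxxxxx ✓), payload 010111.
Concatenate: 0000111000010111 = 0xE17 (16 bits → U+0E17).

U+0E17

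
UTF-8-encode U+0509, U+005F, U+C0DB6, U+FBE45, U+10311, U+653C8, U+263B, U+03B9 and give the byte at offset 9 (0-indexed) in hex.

U+0509 → 2-byte form D4 89 at offsets 0–1.
U+005F → 1-byte form 5F at offsets 2–2.
U+C0DB6 → 4-byte form F3 80 B6 B6 at offsets 3–6.
U+FBE45 → 4-byte form F3 BB B9 85 at offsets 7–10.
Offset 9 falls in char 4's range; it's byte 3 of F3 BB B9 85 = 0xB9.

0xB9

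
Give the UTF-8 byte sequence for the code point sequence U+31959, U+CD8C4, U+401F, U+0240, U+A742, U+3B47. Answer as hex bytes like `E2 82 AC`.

F0 B1 A5 99 F3 8D A3 84 E4 80 9F C9 80 EA 9D 82 E3 AD 87

U+31959: 4-byte form → F0 B1 A5 99.
U+CD8C4: 4-byte form → F3 8D A3 84.
U+401F: 3-byte form → E4 80 9F.
U+0240: 2-byte form → C9 80.
U+A742: 3-byte form → EA 9D 82.
U+3B47: 3-byte form → E3 AD 87.
Concatenated (19 bytes): F0 B1 A5 99 F3 8D A3 84 E4 80 9F C9 80 EA 9D 82 E3 AD 87.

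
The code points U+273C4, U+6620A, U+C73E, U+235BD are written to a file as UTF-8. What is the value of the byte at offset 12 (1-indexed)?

0xF0

1-indexed offset 12 is 0-indexed offset 11.
U+273C4 → 4-byte form F0 A7 8F 84 at offsets 0–3.
U+6620A → 4-byte form F1 A6 88 8A at offsets 4–7.
U+C73E → 3-byte form EC 9C BE at offsets 8–10.
U+235BD → 4-byte form F0 A3 96 BD at offsets 11–14.
Offset 11 falls in char 4's range; it's byte 1 of F0 A3 96 BD = 0xF0.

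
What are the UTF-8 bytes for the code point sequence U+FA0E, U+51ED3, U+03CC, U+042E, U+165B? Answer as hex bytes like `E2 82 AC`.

U+FA0E: 3-byte form → EF A8 8E.
U+51ED3: 4-byte form → F1 91 BB 93.
U+03CC: 2-byte form → CF 8C.
U+042E: 2-byte form → D0 AE.
U+165B: 3-byte form → E1 99 9B.
Concatenated (14 bytes): EF A8 8E F1 91 BB 93 CF 8C D0 AE E1 99 9B.

EF A8 8E F1 91 BB 93 CF 8C D0 AE E1 99 9B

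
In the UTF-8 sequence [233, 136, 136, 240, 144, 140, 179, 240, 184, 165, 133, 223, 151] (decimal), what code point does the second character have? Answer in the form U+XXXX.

U+10333

Offset 0: leading byte 0xE9 = 11101001 → 3-byte char #1 = E9 88 88.
Offset 3: leading byte 0xF0 = 11110000 → 4-byte char #2 = F0 90 8C B3.
Leading byte 0xF0 = 11110000 matches 11110xxx → 4-byte sequence.
Byte 1: 0xF0 = 11110000, payload 000 (3 bits).
Byte 2: 0x90 = 10010000 (10xxxxxx ✓), payload 010000.
Byte 3: 0x8C = 10001100 (10xxxxxx ✓), payload 001100.
Byte 4: 0xB3 = 10110011 (10xxxxxx ✓), payload 110011.
Concatenate: 000010000001100110011 = 0x10333 (21 bits → U+10333).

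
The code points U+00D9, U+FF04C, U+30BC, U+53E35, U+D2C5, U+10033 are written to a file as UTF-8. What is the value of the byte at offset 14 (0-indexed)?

0x8B

U+00D9 → 2-byte form C3 99 at offsets 0–1.
U+FF04C → 4-byte form F3 BF 81 8C at offsets 2–5.
U+30BC → 3-byte form E3 82 BC at offsets 6–8.
U+53E35 → 4-byte form F1 93 B8 B5 at offsets 9–12.
U+D2C5 → 3-byte form ED 8B 85 at offsets 13–15.
Offset 14 falls in char 5's range; it's byte 2 of ED 8B 85 = 0x8B.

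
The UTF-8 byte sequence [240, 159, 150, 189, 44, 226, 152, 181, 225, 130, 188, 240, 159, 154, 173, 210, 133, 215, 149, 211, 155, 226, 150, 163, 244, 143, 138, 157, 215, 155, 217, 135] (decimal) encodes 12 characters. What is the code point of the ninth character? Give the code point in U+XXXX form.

U+25A3

Offset 0: leading byte 0xF0 = 11110000 → 4-byte char #1 = F0 9F 96 BD.
Offset 4: leading byte 0x2C = 00101100 → 1-byte char #2 = 2C.
Offset 5: leading byte 0xE2 = 11100010 → 3-byte char #3 = E2 98 B5.
Offset 8: leading byte 0xE1 = 11100001 → 3-byte char #4 = E1 82 BC.
Offset 11: leading byte 0xF0 = 11110000 → 4-byte char #5 = F0 9F 9A AD.
Offset 15: leading byte 0xD2 = 11010010 → 2-byte char #6 = D2 85.
Offset 17: leading byte 0xD7 = 11010111 → 2-byte char #7 = D7 95.
Offset 19: leading byte 0xD3 = 11010011 → 2-byte char #8 = D3 9B.
Offset 21: leading byte 0xE2 = 11100010 → 3-byte char #9 = E2 96 A3.
Leading byte 0xE2 = 11100010 matches 1110xxxx → 3-byte sequence.
Byte 1: 0xE2 = 11100010, payload 0010 (4 bits).
Byte 2: 0x96 = 10010110 (10xxxxxx ✓), payload 010110.
Byte 3: 0xA3 = 10100011 (10xxxxxx ✓), payload 100011.
Concatenate: 0010010110100011 = 0x25A3 (16 bits → U+25A3).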